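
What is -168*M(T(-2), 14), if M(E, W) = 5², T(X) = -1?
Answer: -4200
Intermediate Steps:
M(E, W) = 25
-168*M(T(-2), 14) = -168*25 = -4200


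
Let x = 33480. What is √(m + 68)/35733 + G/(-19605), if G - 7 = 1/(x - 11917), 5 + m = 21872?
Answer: -50314/140914205 + √21935/35733 ≈ 0.0037877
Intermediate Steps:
m = 21867 (m = -5 + 21872 = 21867)
G = 150942/21563 (G = 7 + 1/(33480 - 11917) = 7 + 1/21563 = 150942/21563 ≈ 7.0000)
√(m + 68)/35733 + G/(-19605) = √(21867 + 68)/35733 + (150942/21563)/(-19605) = √21935*(1/35733) + (150942/21563)*(-1/19605) = √21935/35733 - 50314/140914205 = -50314/140914205 + √21935/35733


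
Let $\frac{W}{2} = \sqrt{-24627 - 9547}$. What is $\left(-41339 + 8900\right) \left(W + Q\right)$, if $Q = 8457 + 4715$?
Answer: $-427286508 - 64878 i \sqrt{34174} \approx -4.2729 \cdot 10^{8} - 1.1993 \cdot 10^{7} i$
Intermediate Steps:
$Q = 13172$
$W = 2 i \sqrt{34174}$ ($W = 2 \sqrt{-24627 - 9547} = 2 \sqrt{-34174} = 2 i \sqrt{34174} \approx 369.72 i$)
$\left(-41339 + 8900\right) \left(W + Q\right) = \left(-41339 + 8900\right) \left(2 i \sqrt{34174} + 13172\right) = - 32439 \left(13172 + 2 i \sqrt{34174}\right) = -427286508 - 64878 i \sqrt{34174}$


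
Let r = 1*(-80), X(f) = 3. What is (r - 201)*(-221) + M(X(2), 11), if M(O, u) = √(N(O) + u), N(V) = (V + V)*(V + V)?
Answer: 62101 + √47 ≈ 62108.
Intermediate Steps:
N(V) = 4*V² (N(V) = (2*V)*(2*V) = 4*V²)
r = -80
M(O, u) = √(u + 4*O²) (M(O, u) = √(4*O² + u) = √(u + 4*O²))
(r - 201)*(-221) + M(X(2), 11) = (-80 - 201)*(-221) + √(11 + 4*3²) = -281*(-221) + √(11 + 4*9) = 62101 + √(11 + 36) = 62101 + √47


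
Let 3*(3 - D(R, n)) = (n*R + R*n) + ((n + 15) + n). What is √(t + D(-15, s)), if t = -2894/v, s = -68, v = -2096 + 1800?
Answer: I*√30895629/222 ≈ 25.038*I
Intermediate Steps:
v = -296
D(R, n) = -2 - 2*n/3 - 2*R*n/3 (D(R, n) = 3 - ((n*R + R*n) + ((n + 15) + n))/3 = 3 - ((R*n + R*n) + ((15 + n) + n))/3 = 3 - (2*R*n + (15 + 2*n))/3 = 3 - (15 + 2*n + 2*R*n)/3 = 3 + (-5 - 2*n/3 - 2*R*n/3) = -2 - 2*n/3 - 2*R*n/3)
t = 1447/148 (t = -2894/(-296) = -2894*(-1/296) = 1447/148 ≈ 9.7770)
√(t + D(-15, s)) = √(1447/148 + (-2 - ⅔*(-68) - ⅔*(-15)*(-68))) = √(1447/148 + (-2 + 136/3 - 680)) = √(1447/148 - 1910/3) = √(-278339/444) = I*√30895629/222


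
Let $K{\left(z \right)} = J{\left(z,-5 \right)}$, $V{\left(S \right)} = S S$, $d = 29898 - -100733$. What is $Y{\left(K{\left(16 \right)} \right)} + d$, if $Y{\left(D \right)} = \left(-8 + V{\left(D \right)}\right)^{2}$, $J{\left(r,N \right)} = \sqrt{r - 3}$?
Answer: $130656$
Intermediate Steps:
$d = 130631$ ($d = 29898 + 100733 = 130631$)
$J{\left(r,N \right)} = \sqrt{-3 + r}$
$V{\left(S \right)} = S^{2}$
$K{\left(z \right)} = \sqrt{-3 + z}$
$Y{\left(D \right)} = \left(-8 + D^{2}\right)^{2}$
$Y{\left(K{\left(16 \right)} \right)} + d = \left(-8 + \left(\sqrt{-3 + 16}\right)^{2}\right)^{2} + 130631 = \left(-8 + \left(\sqrt{13}\right)^{2}\right)^{2} + 130631 = \left(-8 + 13\right)^{2} + 130631 = 5^{2} + 130631 = 25 + 130631 = 130656$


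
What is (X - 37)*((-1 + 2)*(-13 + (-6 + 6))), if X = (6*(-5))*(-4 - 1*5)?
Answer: -3029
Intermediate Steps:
X = 270 (X = -30*(-4 - 5) = -30*(-9) = 270)
(X - 37)*((-1 + 2)*(-13 + (-6 + 6))) = (270 - 37)*((-1 + 2)*(-13 + (-6 + 6))) = 233*(1*(-13 + 0)) = 233*(1*(-13)) = 233*(-13) = -3029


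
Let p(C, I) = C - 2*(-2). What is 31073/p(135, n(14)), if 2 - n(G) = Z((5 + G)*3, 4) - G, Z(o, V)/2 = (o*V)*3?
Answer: 31073/139 ≈ 223.55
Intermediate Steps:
Z(o, V) = 6*V*o (Z(o, V) = 2*((o*V)*3) = 2*((V*o)*3) = 2*(3*V*o) = 6*V*o)
n(G) = -358 - 71*G (n(G) = 2 - (6*4*((5 + G)*3) - G) = 2 - (6*4*(15 + 3*G) - G) = 2 - ((360 + 72*G) - G) = 2 - (360 + 71*G) = 2 + (-360 - 71*G) = -358 - 71*G)
p(C, I) = 4 + C (p(C, I) = C + 4 = 4 + C)
31073/p(135, n(14)) = 31073/(4 + 135) = 31073/139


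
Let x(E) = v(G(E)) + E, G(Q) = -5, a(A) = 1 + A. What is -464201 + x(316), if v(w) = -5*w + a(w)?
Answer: -463864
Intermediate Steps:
v(w) = 1 - 4*w (v(w) = -5*w + (1 + w) = 1 - 4*w)
x(E) = 21 + E (x(E) = (1 - 4*(-5)) + E = (1 + 20) + E = 21 + E)
-464201 + x(316) = -464201 + (21 + 316) = -464201 + 337 = -463864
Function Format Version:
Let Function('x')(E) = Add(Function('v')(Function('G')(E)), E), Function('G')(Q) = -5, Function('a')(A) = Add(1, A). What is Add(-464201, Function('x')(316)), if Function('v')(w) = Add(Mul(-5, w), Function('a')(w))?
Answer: -463864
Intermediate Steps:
Function('v')(w) = Add(1, Mul(-4, w)) (Function('v')(w) = Add(Mul(-5, w), Add(1, w)) = Add(1, Mul(-4, w)))
Function('x')(E) = Add(21, E) (Function('x')(E) = Add(Add(1, Mul(-4, -5)), E) = Add(Add(1, 20), E) = Add(21, E))
Add(-464201, Function('x')(316)) = Add(-464201, Add(21, 316)) = Add(-464201, 337) = -463864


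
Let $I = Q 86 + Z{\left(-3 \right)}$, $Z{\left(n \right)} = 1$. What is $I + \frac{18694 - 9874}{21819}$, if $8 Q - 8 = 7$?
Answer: $\frac{675991}{4156} \approx 162.65$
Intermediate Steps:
$Q = \frac{15}{8}$ ($Q = 1 + \frac{1}{8} \cdot 7 = 1 + \frac{7}{8} = \frac{15}{8} \approx 1.875$)
$I = \frac{649}{4}$ ($I = \frac{15}{8} \cdot 86 + 1 = \frac{645}{4} + 1 = \frac{649}{4} \approx 162.25$)
$I + \frac{18694 - 9874}{21819} = \frac{649}{4} + \frac{18694 - 9874}{21819} = \frac{649}{4} + 8820 \cdot \frac{1}{21819} = \frac{649}{4} + \frac{420}{1039} = \frac{675991}{4156}$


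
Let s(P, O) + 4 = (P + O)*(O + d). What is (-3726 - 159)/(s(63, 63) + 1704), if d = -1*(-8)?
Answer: -3885/10646 ≈ -0.36493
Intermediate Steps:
d = 8
s(P, O) = -4 + (8 + O)*(O + P) (s(P, O) = -4 + (P + O)*(O + 8) = -4 + (O + P)*(8 + O) = -4 + (8 + O)*(O + P))
(-3726 - 159)/(s(63, 63) + 1704) = (-3726 - 159)/((-4 + 63² + 8*63 + 8*63 + 63*63) + 1704) = -3885/((-4 + 3969 + 504 + 504 + 3969) + 1704) = -3885/(8942 + 1704) = -3885/10646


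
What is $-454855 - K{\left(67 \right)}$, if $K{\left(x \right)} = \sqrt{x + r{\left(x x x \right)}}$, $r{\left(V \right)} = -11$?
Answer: $-454855 - 2 \sqrt{14} \approx -4.5486 \cdot 10^{5}$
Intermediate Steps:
$K{\left(x \right)} = \sqrt{-11 + x}$ ($K{\left(x \right)} = \sqrt{x - 11} = \sqrt{-11 + x}$)
$-454855 - K{\left(67 \right)} = -454855 - \sqrt{-11 + 67} = -454855 - \sqrt{56} = -454855 - 2 \sqrt{14}$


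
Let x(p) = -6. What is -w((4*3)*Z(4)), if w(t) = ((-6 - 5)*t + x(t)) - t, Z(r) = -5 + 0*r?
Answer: -714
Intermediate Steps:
Z(r) = -5 (Z(r) = -5 + 0 = -5)
w(t) = -6 - 12*t (w(t) = ((-6 - 5)*t - 6) - t = (-11*t - 6) - t = (-6 - 11*t) - t = -6 - 12*t)
-w((4*3)*Z(4)) = -(-6 - 12*4*3*(-5)) = -(-6 - 144*(-5)) = -(-6 - 12*(-60)) = -(-6 + 720) = -1*714 = -714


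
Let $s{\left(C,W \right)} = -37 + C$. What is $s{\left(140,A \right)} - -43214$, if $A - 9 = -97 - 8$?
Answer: $43317$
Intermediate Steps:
$A = -96$ ($A = 9 - 105 = -96$)
$s{\left(140,A \right)} - -43214 = \left(-37 + 140\right) - -43214 = 103 + 43214 = 43317$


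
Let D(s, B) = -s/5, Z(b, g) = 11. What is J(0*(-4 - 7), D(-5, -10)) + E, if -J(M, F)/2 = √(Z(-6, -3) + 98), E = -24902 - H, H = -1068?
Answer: -23834 - 2*√109 ≈ -23855.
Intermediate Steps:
D(s, B) = -s/5
E = -23834 (E = -24902 - 1*(-1068) = -24902 + 1068 = -23834)
J(M, F) = -2*√109 (J(M, F) = -2*√(11 + 98) = -2*√109)
J(0*(-4 - 7), D(-5, -10)) + E = -2*√109 - 23834 = -23834 - 2*√109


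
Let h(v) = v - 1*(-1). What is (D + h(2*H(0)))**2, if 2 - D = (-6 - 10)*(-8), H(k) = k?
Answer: 15625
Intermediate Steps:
h(v) = 1 + v (h(v) = v + 1 = 1 + v)
D = -126 (D = 2 - (-6 - 10)*(-8) = 2 - (-16)*(-8) = 2 - 1*128 = 2 - 128 = -126)
(D + h(2*H(0)))**2 = (-126 + (1 + 2*0))**2 = (-126 + (1 + 0))**2 = (-126 + 1)**2 = (-125)**2 = 15625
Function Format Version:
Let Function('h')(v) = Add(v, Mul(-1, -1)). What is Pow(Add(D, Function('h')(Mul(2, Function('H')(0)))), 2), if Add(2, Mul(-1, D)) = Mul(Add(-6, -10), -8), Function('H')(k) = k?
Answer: 15625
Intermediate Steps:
Function('h')(v) = Add(1, v) (Function('h')(v) = Add(v, 1) = Add(1, v))
D = -126 (D = Add(2, Mul(-1, Mul(Add(-6, -10), -8))) = Add(2, Mul(-1, Mul(-16, -8))) = Add(2, Mul(-1, 128)) = Add(2, -128) = -126)
Pow(Add(D, Function('h')(Mul(2, Function('H')(0)))), 2) = Pow(Add(-126, Add(1, Mul(2, 0))), 2) = Pow(Add(-126, Add(1, 0)), 2) = Pow(Add(-126, 1), 2) = Pow(-125, 2) = 15625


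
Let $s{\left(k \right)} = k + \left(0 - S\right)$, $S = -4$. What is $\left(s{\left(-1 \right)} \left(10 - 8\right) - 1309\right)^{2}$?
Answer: $1697809$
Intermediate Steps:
$s{\left(k \right)} = 4 + k$ ($s{\left(k \right)} = k + \left(0 - -4\right) = k + \left(0 + 4\right) = k + 4 = 4 + k$)
$\left(s{\left(-1 \right)} \left(10 - 8\right) - 1309\right)^{2} = \left(\left(4 - 1\right) \left(10 - 8\right) - 1309\right)^{2} = \left(3 \cdot 2 - 1309\right)^{2} = \left(6 - 1309\right)^{2} = \left(-1303\right)^{2} = 1697809$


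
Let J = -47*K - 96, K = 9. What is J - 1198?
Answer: -1717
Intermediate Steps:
J = -519 (J = -47*9 - 96 = -423 - 96 = -519)
J - 1198 = -519 - 1198 = -1717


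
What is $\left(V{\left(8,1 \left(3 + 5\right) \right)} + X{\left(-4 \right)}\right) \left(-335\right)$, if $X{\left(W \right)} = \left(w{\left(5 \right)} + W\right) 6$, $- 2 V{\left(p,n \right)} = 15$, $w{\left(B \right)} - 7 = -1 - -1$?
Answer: $- \frac{7035}{2} \approx -3517.5$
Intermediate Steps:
$w{\left(B \right)} = 7$ ($w{\left(B \right)} = 7 - 0 = 7 + \left(-1 + 1\right) = 7 + 0 = 7$)
$V{\left(p,n \right)} = - \frac{15}{2}$ ($V{\left(p,n \right)} = \left(- \frac{1}{2}\right) 15 = - \frac{15}{2}$)
$X{\left(W \right)} = 42 + 6 W$ ($X{\left(W \right)} = \left(7 + W\right) 6 = 42 + 6 W$)
$\left(V{\left(8,1 \left(3 + 5\right) \right)} + X{\left(-4 \right)}\right) \left(-335\right) = \left(- \frac{15}{2} + \left(42 + 6 \left(-4\right)\right)\right) \left(-335\right) = \left(- \frac{15}{2} + \left(42 - 24\right)\right) \left(-335\right) = \left(- \frac{15}{2} + 18\right) \left(-335\right) = \frac{21}{2} \left(-335\right) = - \frac{7035}{2}$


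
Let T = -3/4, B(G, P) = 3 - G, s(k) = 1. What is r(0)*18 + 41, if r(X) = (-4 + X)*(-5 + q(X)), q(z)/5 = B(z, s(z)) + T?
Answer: -409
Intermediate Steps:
T = -¾ (T = -3*¼ = -¾ ≈ -0.75000)
q(z) = 45/4 - 5*z (q(z) = 5*((3 - z) - ¾) = 5*(9/4 - z) = 45/4 - 5*z)
r(X) = (-4 + X)*(25/4 - 5*X) (r(X) = (-4 + X)*(-5 + (45/4 - 5*X)) = (-4 + X)*(25/4 - 5*X))
r(0)*18 + 41 = (-25 - 5*0² + (105/4)*0)*18 + 41 = (-25 - 5*0 + 0)*18 + 41 = (-25 + 0 + 0)*18 + 41 = -25*18 + 41 = -450 + 41 = -409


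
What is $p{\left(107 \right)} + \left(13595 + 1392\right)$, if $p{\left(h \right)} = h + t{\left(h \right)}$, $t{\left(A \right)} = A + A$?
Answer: $15308$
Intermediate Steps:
$t{\left(A \right)} = 2 A$
$p{\left(h \right)} = 3 h$ ($p{\left(h \right)} = h + 2 h = 3 h$)
$p{\left(107 \right)} + \left(13595 + 1392\right) = 3 \cdot 107 + \left(13595 + 1392\right) = 321 + 14987 = 15308$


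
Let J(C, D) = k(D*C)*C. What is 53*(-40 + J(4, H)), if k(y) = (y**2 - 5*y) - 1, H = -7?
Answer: 193556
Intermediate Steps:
k(y) = -1 + y**2 - 5*y
J(C, D) = C*(-1 + C**2*D**2 - 5*C*D) (J(C, D) = (-1 + (D*C)**2 - 5*D*C)*C = (-1 + (C*D)**2 - 5*C*D)*C = (-1 + C**2*D**2 - 5*C*D)*C = C*(-1 + C**2*D**2 - 5*C*D))
53*(-40 + J(4, H)) = 53*(-40 + 4*(-1 + 4**2*(-7)**2 - 5*4*(-7))) = 53*(-40 + 4*(-1 + 16*49 + 140)) = 53*(-40 + 4*(-1 + 784 + 140)) = 53*(-40 + 4*923) = 53*(-40 + 3692) = 53*3652 = 193556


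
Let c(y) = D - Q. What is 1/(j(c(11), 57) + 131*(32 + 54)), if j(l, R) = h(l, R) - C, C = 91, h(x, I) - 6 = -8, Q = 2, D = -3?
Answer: 1/11173 ≈ 8.9501e-5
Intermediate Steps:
c(y) = -5 (c(y) = -3 - 1*2 = -3 - 2 = -5)
h(x, I) = -2 (h(x, I) = 6 - 8 = -2)
j(l, R) = -93 (j(l, R) = -2 - 1*91 = -2 - 91 = -93)
1/(j(c(11), 57) + 131*(32 + 54)) = 1/(-93 + 131*(32 + 54)) = 1/(-93 + 131*86) = 1/(-93 + 11266) = 1/11173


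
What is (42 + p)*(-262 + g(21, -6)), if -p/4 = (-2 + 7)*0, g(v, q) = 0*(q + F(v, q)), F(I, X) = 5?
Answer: -11004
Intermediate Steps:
g(v, q) = 0 (g(v, q) = 0*(q + 5) = 0*(5 + q) = 0)
p = 0 (p = -4*(-2 + 7)*0 = -20*0 = -4*0 = 0)
(42 + p)*(-262 + g(21, -6)) = (42 + 0)*(-262 + 0) = 42*(-262) = -11004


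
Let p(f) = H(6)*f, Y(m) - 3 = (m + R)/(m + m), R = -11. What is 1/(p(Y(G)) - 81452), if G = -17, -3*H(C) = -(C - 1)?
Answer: -51/4153727 ≈ -1.2278e-5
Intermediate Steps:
H(C) = -1/3 + C/3 (H(C) = -(-1)*(C - 1)/3 = -(-1)*(-1 + C)/3 = -(1 - C)/3 = -1/3 + C/3)
Y(m) = 3 + (-11 + m)/(2*m) (Y(m) = 3 + (m - 11)/(m + m) = 3 + (-11 + m)/((2*m)) = 3 + (-11 + m)*(1/(2*m)) = 3 + (-11 + m)/(2*m))
p(f) = 5*f/3 (p(f) = (-1/3 + (1/3)*6)*f = (-1/3 + 2)*f = 5*f/3)
1/(p(Y(G)) - 81452) = 1/(5*((1/2)*(-11 + 7*(-17))/(-17))/3 - 81452) = 1/(5*((1/2)*(-1/17)*(-11 - 119))/3 - 81452) = 1/(5*((1/2)*(-1/17)*(-130))/3 - 81452) = 1/((5/3)*(65/17) - 81452) = 1/(325/51 - 81452) = 1/(-4153727/51) = -51/4153727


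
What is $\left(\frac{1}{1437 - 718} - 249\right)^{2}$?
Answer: $\frac{32051740900}{516961} \approx 62000.0$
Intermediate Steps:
$\left(\frac{1}{1437 - 718} - 249\right)^{2} = \left(\frac{1}{719} - 249\right)^{2} = \left(- \frac{179030}{719}\right)^{2} = \frac{32051740900}{516961}$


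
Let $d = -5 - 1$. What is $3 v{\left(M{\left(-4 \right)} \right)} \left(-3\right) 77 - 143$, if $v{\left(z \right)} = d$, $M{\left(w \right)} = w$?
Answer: $4015$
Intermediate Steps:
$d = -6$ ($d = -5 - 1 = -6$)
$v{\left(z \right)} = -6$
$3 v{\left(M{\left(-4 \right)} \right)} \left(-3\right) 77 - 143 = 3 \left(-6\right) \left(-3\right) 77 - 143 = \left(-18\right) \left(-3\right) 77 - 143 = 54 \cdot 77 - 143 = 4158 - 143 = 4015$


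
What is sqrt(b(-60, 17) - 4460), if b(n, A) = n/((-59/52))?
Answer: 2*I*sqrt(3835295)/59 ≈ 66.386*I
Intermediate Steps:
b(n, A) = -52*n/59 (b(n, A) = n/((-59*1/52)) = n/(-59/52) = n*(-52/59) = -52*n/59)
sqrt(b(-60, 17) - 4460) = sqrt(-52/59*(-60) - 4460) = sqrt(3120/59 - 4460) = sqrt(-260020/59) = 2*I*sqrt(3835295)/59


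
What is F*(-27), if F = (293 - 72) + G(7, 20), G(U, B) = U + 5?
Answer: -6291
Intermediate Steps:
G(U, B) = 5 + U
F = 233 (F = (293 - 72) + (5 + 7) = 221 + 12 = 233)
F*(-27) = 233*(-27) = -6291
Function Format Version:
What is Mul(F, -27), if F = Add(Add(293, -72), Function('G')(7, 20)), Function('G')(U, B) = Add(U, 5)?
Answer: -6291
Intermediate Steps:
Function('G')(U, B) = Add(5, U)
F = 233 (F = Add(Add(293, -72), Add(5, 7)) = Add(221, 12) = 233)
Mul(F, -27) = Mul(233, -27) = -6291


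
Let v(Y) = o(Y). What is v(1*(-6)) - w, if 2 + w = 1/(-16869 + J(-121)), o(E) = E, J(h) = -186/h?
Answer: -8163731/2040963 ≈ -3.9999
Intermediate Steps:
v(Y) = Y
w = -4082047/2040963 (w = -2 + 1/(-16869 - 186/(-121)) = -2 + 1/(-16869 - 186*(-1/121)) = -2 + 1/(-16869 + 186/121) = -2 + 1/(-2040963/121) = -2 - 121/2040963 = -4082047/2040963 ≈ -2.0001)
v(1*(-6)) - w = 1*(-6) - 1*(-4082047/2040963) = -6 + 4082047/2040963 = -8163731/2040963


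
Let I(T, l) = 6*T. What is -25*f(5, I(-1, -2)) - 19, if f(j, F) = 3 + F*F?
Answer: -994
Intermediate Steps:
f(j, F) = 3 + F**2
-25*f(5, I(-1, -2)) - 19 = -25*(3 + (6*(-1))**2) - 19 = -25*(3 + (-6)**2) - 19 = -25*(3 + 36) - 19 = -25*39 - 19 = -975 - 19 = -994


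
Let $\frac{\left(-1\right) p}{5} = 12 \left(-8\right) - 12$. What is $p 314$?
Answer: $169560$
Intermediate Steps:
$p = 540$ ($p = - 5 \left(12 \left(-8\right) - 12\right) = - 5 \left(-96 - 12\right) = \left(-5\right) \left(-108\right) = 540$)
$p 314 = 540 \cdot 314 = 169560$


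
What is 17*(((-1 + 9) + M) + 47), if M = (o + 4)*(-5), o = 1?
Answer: 510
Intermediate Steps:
M = -25 (M = (1 + 4)*(-5) = 5*(-5) = -25)
17*(((-1 + 9) + M) + 47) = 17*(((-1 + 9) - 25) + 47) = 17*((8 - 25) + 47) = 17*(-17 + 47) = 17*30 = 510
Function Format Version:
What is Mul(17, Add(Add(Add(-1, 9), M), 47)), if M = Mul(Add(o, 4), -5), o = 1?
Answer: 510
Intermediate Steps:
M = -25 (M = Mul(Add(1, 4), -5) = Mul(5, -5) = -25)
Mul(17, Add(Add(Add(-1, 9), M), 47)) = Mul(17, Add(Add(Add(-1, 9), -25), 47)) = Mul(17, Add(Add(8, -25), 47)) = Mul(17, Add(-17, 47)) = Mul(17, 30) = 510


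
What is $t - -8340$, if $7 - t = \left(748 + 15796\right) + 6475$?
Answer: $-14672$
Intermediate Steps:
$t = -23012$ ($t = 7 - \left(\left(748 + 15796\right) + 6475\right) = 7 - \left(16544 + 6475\right) = 7 - 23019 = -23012$)
$t - -8340 = -23012 - -8340 = -23012 + 8340 = -14672$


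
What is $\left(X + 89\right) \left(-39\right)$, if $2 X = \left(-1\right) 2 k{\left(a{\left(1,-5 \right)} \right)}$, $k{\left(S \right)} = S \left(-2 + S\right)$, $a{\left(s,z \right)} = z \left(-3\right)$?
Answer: $4134$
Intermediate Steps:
$a{\left(s,z \right)} = - 3 z$
$X = -195$ ($X = \frac{\left(-1\right) 2 \left(-3\right) \left(-5\right) \left(-2 - -15\right)}{2} = \frac{\left(-2\right) 15 \left(-2 + 15\right)}{2} = \frac{\left(-2\right) 15 \cdot 13}{2} = \frac{\left(-2\right) 195}{2} = \frac{1}{2} \left(-390\right) = -195$)
$\left(X + 89\right) \left(-39\right) = \left(-195 + 89\right) \left(-39\right) = \left(-106\right) \left(-39\right) = 4134$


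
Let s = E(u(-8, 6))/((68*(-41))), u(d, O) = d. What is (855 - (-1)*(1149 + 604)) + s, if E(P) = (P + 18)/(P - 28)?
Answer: 130879877/50184 ≈ 2608.0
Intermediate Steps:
E(P) = (18 + P)/(-28 + P)
s = 5/50184 (s = ((18 - 8)/(-28 - 8))/((68*(-41))) = (10/(-36))/(-2788) = -1/36*10*(-1/2788) = -5/18*(-1/2788) = 5/50184 ≈ 9.9633e-5)
(855 - (-1)*(1149 + 604)) + s = (855 - (-1)*(1149 + 604)) + 5/50184 = (855 - (-1)*1753) + 5/50184 = (855 - 1*(-1753)) + 5/50184 = (855 + 1753) + 5/50184 = 2608 + 5/50184 = 130879877/50184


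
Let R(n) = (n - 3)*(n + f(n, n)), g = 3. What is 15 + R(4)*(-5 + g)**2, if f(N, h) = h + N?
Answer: 63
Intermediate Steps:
f(N, h) = N + h
R(n) = 3*n*(-3 + n) (R(n) = (n - 3)*(n + (n + n)) = (-3 + n)*(n + 2*n) = (-3 + n)*(3*n) = 3*n*(-3 + n))
15 + R(4)*(-5 + g)**2 = 15 + (3*4*(-3 + 4))*(-5 + 3)**2 = 15 + (3*4*1)*(-2)**2 = 15 + 12*4 = 15 + 48 = 63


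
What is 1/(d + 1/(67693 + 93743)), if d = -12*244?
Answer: -161436/472684607 ≈ -0.00034153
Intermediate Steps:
d = -2928
1/(d + 1/(67693 + 93743)) = 1/(-2928 + 1/(67693 + 93743)) = 1/(-2928 + 1/161436) = 1/(-472684607/161436) = -161436/472684607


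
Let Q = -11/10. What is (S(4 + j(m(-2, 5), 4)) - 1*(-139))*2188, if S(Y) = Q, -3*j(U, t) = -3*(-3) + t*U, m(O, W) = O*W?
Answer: 1508626/5 ≈ 3.0173e+5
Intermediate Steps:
j(U, t) = -3 - U*t/3 (j(U, t) = -(-3*(-3) + t*U)/3 = -(9 + U*t)/3 = -3 - U*t/3)
Q = -11/10 (Q = -11*⅒ = -11/10 ≈ -1.1000)
S(Y) = -11/10
(S(4 + j(m(-2, 5), 4)) - 1*(-139))*2188 = (-11/10 - 1*(-139))*2188 = (-11/10 + 139)*2188 = (1379/10)*2188 = 1508626/5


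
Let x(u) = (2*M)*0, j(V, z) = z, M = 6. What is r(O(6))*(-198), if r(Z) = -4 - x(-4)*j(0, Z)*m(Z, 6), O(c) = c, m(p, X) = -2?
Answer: 792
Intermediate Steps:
x(u) = 0 (x(u) = (2*6)*0 = 12*0 = 0)
r(Z) = -4 (r(Z) = -4 - 0*Z*(-2) = -4 - 0*(-2) = -4 - 1*0 = -4 + 0 = -4)
r(O(6))*(-198) = -4*(-198) = 792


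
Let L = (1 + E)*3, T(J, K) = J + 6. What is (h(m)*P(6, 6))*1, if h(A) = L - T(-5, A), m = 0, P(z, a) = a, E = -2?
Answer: -24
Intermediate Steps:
T(J, K) = 6 + J
L = -3 (L = (1 - 2)*3 = -1*3 = -3)
h(A) = -4 (h(A) = -3 - (6 - 5) = -3 - 1*1 = -3 - 1 = -4)
(h(m)*P(6, 6))*1 = -4*6*1 = -24*1 = -24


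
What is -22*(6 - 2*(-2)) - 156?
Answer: -376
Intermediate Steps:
-22*(6 - 2*(-2)) - 156 = -22*(6 + 4) - 156 = -22*10 - 156 = -220 - 156 = -376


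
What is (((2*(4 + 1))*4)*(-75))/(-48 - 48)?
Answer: 125/4 ≈ 31.250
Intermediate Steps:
(((2*(4 + 1))*4)*(-75))/(-48 - 48) = (((2*5)*4)*(-75))/(-96) = ((10*4)*(-75))*(-1/96) = (40*(-75))*(-1/96) = -3000*(-1/96) = 125/4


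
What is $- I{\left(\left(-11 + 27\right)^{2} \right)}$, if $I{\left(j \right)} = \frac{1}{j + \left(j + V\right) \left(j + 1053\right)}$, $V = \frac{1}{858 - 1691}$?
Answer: $- \frac{7}{2347509} \approx -2.9819 \cdot 10^{-6}$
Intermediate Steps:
$V = - \frac{1}{833}$ ($V = \frac{1}{-833} = - \frac{1}{833} \approx -0.0012005$)
$I{\left(j \right)} = \frac{1}{j + \left(1053 + j\right) \left(- \frac{1}{833} + j\right)}$ ($I{\left(j \right)} = \frac{1}{j + \left(j - \frac{1}{833}\right) \left(j + 1053\right)} = \frac{1}{j + \left(- \frac{1}{833} + j\right) \left(1053 + j\right)} = \frac{1}{j + \left(1053 + j\right) \left(- \frac{1}{833} + j\right)}$)
$- I{\left(\left(-11 + 27\right)^{2} \right)} = - \frac{833}{-1053 + 833 \left(\left(-11 + 27\right)^{2}\right)^{2} + 877981 \left(-11 + 27\right)^{2}} = - \frac{833}{-1053 + 833 \left(16^{2}\right)^{2} + 877981 \cdot 16^{2}} = - \frac{833}{-1053 + 833 \cdot 256^{2} + 877981 \cdot 256} = - \frac{833}{-1053 + 833 \cdot 65536 + 224763136} = - \frac{833}{-1053 + 54591488 + 224763136} = - \frac{833}{279353571} = \left(-1\right) \frac{7}{2347509} = - \frac{7}{2347509}$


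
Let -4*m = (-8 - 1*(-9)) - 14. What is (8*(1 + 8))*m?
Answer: 234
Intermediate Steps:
m = 13/4 (m = -((-8 - 1*(-9)) - 14)/4 = -((-8 + 9) - 14)/4 = -(1 - 14)/4 = -¼*(-13) = 13/4 ≈ 3.2500)
(8*(1 + 8))*m = (8*(1 + 8))*(13/4) = (8*9)*(13/4) = 72*(13/4) = 234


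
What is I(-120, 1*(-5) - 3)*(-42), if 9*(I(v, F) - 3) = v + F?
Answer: 1414/3 ≈ 471.33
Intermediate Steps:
I(v, F) = 3 + F/9 + v/9 (I(v, F) = 3 + (v + F)/9 = 3 + (F + v)/9 = 3 + (F/9 + v/9) = 3 + F/9 + v/9)
I(-120, 1*(-5) - 3)*(-42) = (3 + (1*(-5) - 3)/9 + (⅑)*(-120))*(-42) = (3 + (-5 - 3)/9 - 40/3)*(-42) = (3 + (⅑)*(-8) - 40/3)*(-42) = (3 - 8/9 - 40/3)*(-42) = -101/9*(-42) = 1414/3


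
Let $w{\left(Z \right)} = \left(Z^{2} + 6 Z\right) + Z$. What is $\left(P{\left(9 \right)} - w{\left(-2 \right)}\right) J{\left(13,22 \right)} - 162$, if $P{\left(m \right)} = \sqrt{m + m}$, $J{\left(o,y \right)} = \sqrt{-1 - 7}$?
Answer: $-162 + 12 i + 20 i \sqrt{2} \approx -162.0 + 40.284 i$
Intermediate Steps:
$J{\left(o,y \right)} = 2 i \sqrt{2}$ ($J{\left(o,y \right)} = \sqrt{-8} = 2 i \sqrt{2}$)
$w{\left(Z \right)} = Z^{2} + 7 Z$
$P{\left(m \right)} = \sqrt{2} \sqrt{m}$ ($P{\left(m \right)} = \sqrt{2 m} = \sqrt{2} \sqrt{m}$)
$\left(P{\left(9 \right)} - w{\left(-2 \right)}\right) J{\left(13,22 \right)} - 162 = \left(\sqrt{2} \sqrt{9} - - 2 \left(7 - 2\right)\right) 2 i \sqrt{2} - 162 = \left(\sqrt{2} \cdot 3 - \left(-2\right) 5\right) 2 i \sqrt{2} - 162 = \left(3 \sqrt{2} - -10\right) 2 i \sqrt{2} - 162 = \left(3 \sqrt{2} + 10\right) 2 i \sqrt{2} - 162 = \left(10 + 3 \sqrt{2}\right) 2 i \sqrt{2} - 162 = 2 i \sqrt{2} \left(10 + 3 \sqrt{2}\right) - 162 = -162 + 2 i \sqrt{2} \left(10 + 3 \sqrt{2}\right)$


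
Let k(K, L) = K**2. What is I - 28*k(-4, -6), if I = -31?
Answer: -479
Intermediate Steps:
I - 28*k(-4, -6) = -31 - 28*(-4)**2 = -31 - 28*16 = -31 - 448 = -479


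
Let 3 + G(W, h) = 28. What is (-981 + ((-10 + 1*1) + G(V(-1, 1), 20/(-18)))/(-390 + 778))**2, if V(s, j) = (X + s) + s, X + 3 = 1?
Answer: 9054093409/9409 ≈ 9.6228e+5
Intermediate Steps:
X = -2 (X = -3 + 1 = -2)
V(s, j) = -2 + 2*s (V(s, j) = (-2 + s) + s = -2 + 2*s)
G(W, h) = 25 (G(W, h) = -3 + 28 = 25)
(-981 + ((-10 + 1*1) + G(V(-1, 1), 20/(-18)))/(-390 + 778))**2 = (-981 + ((-10 + 1*1) + 25)/(-390 + 778))**2 = (-981 + ((-10 + 1) + 25)/388)**2 = (-981 + (-9 + 25)*(1/388))**2 = (-981 + 16*(1/388))**2 = (-981 + 4/97)**2 = (-95153/97)**2 = 9054093409/9409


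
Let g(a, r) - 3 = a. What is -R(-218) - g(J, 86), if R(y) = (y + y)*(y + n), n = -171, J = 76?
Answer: -169683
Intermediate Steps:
g(a, r) = 3 + a
R(y) = 2*y*(-171 + y) (R(y) = (y + y)*(y - 171) = (2*y)*(-171 + y) = 2*y*(-171 + y))
-R(-218) - g(J, 86) = -2*(-218)*(-171 - 218) - (3 + 76) = -2*(-218)*(-389) - 1*79 = -1*169604 - 79 = -169604 - 79 = -169683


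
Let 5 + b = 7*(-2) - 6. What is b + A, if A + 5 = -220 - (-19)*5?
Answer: -155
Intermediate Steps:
b = -25 (b = -5 + (7*(-2) - 6) = -5 + (-14 - 6) = -5 - 20 = -25)
A = -130 (A = -5 + (-220 - (-19)*5) = -5 + (-220 - 1*(-95)) = -5 + (-220 + 95) = -5 - 125 = -130)
b + A = -25 - 130 = -155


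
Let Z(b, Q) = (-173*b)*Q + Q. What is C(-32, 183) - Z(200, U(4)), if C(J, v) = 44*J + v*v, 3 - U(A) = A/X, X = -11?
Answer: 1633054/11 ≈ 1.4846e+5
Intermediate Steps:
U(A) = 3 + A/11 (U(A) = 3 - A/(-11) = 3 - A*(-1)/11 = 3 - (-1)*A/11 = 3 + A/11)
C(J, v) = v**2 + 44*J (C(J, v) = 44*J + v**2 = v**2 + 44*J)
Z(b, Q) = Q - 173*Q*b (Z(b, Q) = -173*Q*b + Q = Q - 173*Q*b)
C(-32, 183) - Z(200, U(4)) = (183**2 + 44*(-32)) - (3 + (1/11)*4)*(1 - 173*200) = (33489 - 1408) - (3 + 4/11)*(1 - 34600) = 32081 - 37*(-34599)/11 = 32081 - 1*(-1280163/11) = 32081 + 1280163/11 = 1633054/11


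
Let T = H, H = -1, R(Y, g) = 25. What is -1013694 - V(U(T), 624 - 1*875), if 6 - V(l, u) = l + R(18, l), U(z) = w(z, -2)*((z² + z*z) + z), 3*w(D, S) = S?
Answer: -3041027/3 ≈ -1.0137e+6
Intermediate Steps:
w(D, S) = S/3
T = -1
U(z) = -4*z²/3 - 2*z/3 (U(z) = ((⅓)*(-2))*((z² + z*z) + z) = -2*((z² + z²) + z)/3 = -2*(2*z² + z)/3 = -2*(z + 2*z²)/3 = -4*z²/3 - 2*z/3)
V(l, u) = -19 - l (V(l, u) = 6 - (l + 25) = 6 - (25 + l) = 6 + (-25 - l) = -19 - l)
-1013694 - V(U(T), 624 - 1*875) = -1013694 - (-19 - (-2)*(-1)*(1 + 2*(-1))/3) = -1013694 - (-19 - (-2)*(-1)*(1 - 2)/3) = -1013694 - (-19 - (-2)*(-1)*(-1)/3) = -1013694 - (-19 - 1*(-⅔)) = -1013694 - (-19 + ⅔) = -1013694 - 1*(-55/3) = -1013694 + 55/3 = -3041027/3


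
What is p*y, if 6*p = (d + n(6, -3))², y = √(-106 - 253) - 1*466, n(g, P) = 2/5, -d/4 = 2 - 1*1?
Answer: -25164/25 + 54*I*√359/25 ≈ -1006.6 + 40.926*I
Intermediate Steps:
d = -4 (d = -4*(2 - 1*1) = -4*(2 - 1) = -4*1 = -4)
n(g, P) = ⅖ (n(g, P) = 2*(⅕) = ⅖)
y = -466 + I*√359 (y = √(-359) - 466 = I*√359 - 466 = -466 + I*√359 ≈ -466.0 + 18.947*I)
p = 54/25 (p = (-4 + ⅖)²/6 = (-18/5)²/6 = (⅙)*(324/25) = 54/25 ≈ 2.1600)
p*y = 54*(-466 + I*√359)/25 = -25164/25 + 54*I*√359/25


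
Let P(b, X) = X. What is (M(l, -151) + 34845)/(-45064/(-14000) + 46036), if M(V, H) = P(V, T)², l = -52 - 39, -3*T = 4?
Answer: 548836750/725117697 ≈ 0.75689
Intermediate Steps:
T = -4/3 (T = -⅓*4 = -4/3 ≈ -1.3333)
l = -91
M(V, H) = 16/9 (M(V, H) = (-4/3)² = 16/9)
(M(l, -151) + 34845)/(-45064/(-14000) + 46036) = (16/9 + 34845)/(-45064/(-14000) + 46036) = 313621/(9*(-45064*(-1/14000) + 46036)) = 313621/(9*(5633/1750 + 46036)) = 313621/(9*(80568633/1750)) = (313621/9)*(1750/80568633) = 548836750/725117697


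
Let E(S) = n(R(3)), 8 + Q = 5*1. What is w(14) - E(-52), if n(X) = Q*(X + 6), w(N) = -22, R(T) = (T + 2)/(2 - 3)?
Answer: -19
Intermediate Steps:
R(T) = -2 - T (R(T) = (2 + T)/(-1) = (2 + T)*(-1) = -2 - T)
Q = -3 (Q = -8 + 5*1 = -8 + 5 = -3)
n(X) = -18 - 3*X (n(X) = -3*(X + 6) = -3*(6 + X) = -18 - 3*X)
E(S) = -3 (E(S) = -18 - 3*(-2 - 1*3) = -18 - 3*(-2 - 3) = -18 - 3*(-5) = -18 + 15 = -3)
w(14) - E(-52) = -22 - 1*(-3) = -22 + 3 = -19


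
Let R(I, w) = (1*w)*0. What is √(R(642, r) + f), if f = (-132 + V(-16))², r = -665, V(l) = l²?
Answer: 124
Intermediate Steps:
R(I, w) = 0 (R(I, w) = w*0 = 0)
f = 15376 (f = (-132 + (-16)²)² = (-132 + 256)² = 124² = 15376)
√(R(642, r) + f) = √(0 + 15376) = √15376 = 124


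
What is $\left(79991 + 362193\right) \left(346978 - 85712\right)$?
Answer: $115527644944$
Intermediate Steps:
$\left(79991 + 362193\right) \left(346978 - 85712\right) = 442184 \left(346978 - 85712\right) = 442184 \cdot 261266 = 115527644944$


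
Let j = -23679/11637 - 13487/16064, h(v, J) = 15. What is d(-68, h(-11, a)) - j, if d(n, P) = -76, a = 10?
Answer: -506291359/6923584 ≈ -73.126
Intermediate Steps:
j = -19901025/6923584 (j = -23679*1/11637 - 13487*1/16064 = -877/431 - 13487/16064 = -19901025/6923584 ≈ -2.8744)
d(-68, h(-11, a)) - j = -76 - 1*(-19901025/6923584) = -76 + 19901025/6923584 = -506291359/6923584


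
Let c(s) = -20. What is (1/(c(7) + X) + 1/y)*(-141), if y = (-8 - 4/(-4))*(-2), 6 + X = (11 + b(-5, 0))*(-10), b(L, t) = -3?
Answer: -3243/371 ≈ -8.7412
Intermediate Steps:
X = -86 (X = -6 + (11 - 3)*(-10) = -6 + 8*(-10) = -6 - 80 = -86)
y = 14 (y = (-8 - 4*(-¼))*(-2) = (-8 + 1)*(-2) = -7*(-2) = 14)
(1/(c(7) + X) + 1/y)*(-141) = (1/(-20 - 86) + 1/14)*(-141) = (1/(-106) + 1/14)*(-141) = (-1/106 + 1/14)*(-141) = (23/371)*(-141) = -3243/371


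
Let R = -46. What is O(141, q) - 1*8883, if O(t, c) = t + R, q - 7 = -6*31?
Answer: -8788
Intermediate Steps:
q = -179 (q = 7 - 6*31 = 7 - 1*186 = 7 - 186 = -179)
O(t, c) = -46 + t (O(t, c) = t - 46 = -46 + t)
O(141, q) - 1*8883 = (-46 + 141) - 1*8883 = 95 - 8883 = -8788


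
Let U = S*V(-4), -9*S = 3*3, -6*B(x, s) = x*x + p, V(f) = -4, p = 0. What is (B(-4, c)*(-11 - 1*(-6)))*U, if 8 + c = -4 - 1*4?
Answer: 160/3 ≈ 53.333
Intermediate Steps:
c = -16 (c = -8 + (-4 - 1*4) = -8 + (-4 - 4) = -8 - 8 = -16)
B(x, s) = -x**2/6 (B(x, s) = -(x*x + 0)/6 = -(x**2 + 0)/6 = -x**2/6)
S = -1 (S = -3/3 = -1/9*9 = -1)
U = 4 (U = -1*(-4) = 4)
(B(-4, c)*(-11 - 1*(-6)))*U = ((-1/6*(-4)**2)*(-11 - 1*(-6)))*4 = ((-1/6*16)*(-11 + 6))*4 = -8/3*(-5)*4 = (40/3)*4 = 160/3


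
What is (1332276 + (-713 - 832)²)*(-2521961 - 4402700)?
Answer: -25754898581961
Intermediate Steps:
(1332276 + (-713 - 832)²)*(-2521961 - 4402700) = (1332276 + (-1545)²)*(-6924661) = (1332276 + 2387025)*(-6924661) = 3719301*(-6924661) = -25754898581961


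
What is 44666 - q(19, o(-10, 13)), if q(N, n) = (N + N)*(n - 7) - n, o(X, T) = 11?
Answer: 44525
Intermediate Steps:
q(N, n) = -n + 2*N*(-7 + n) (q(N, n) = (2*N)*(-7 + n) - n = 2*N*(-7 + n) - n = -n + 2*N*(-7 + n))
44666 - q(19, o(-10, 13)) = 44666 - (-1*11 - 14*19 + 2*19*11) = 44666 - (-11 - 266 + 418) = 44666 - 1*141 = 44666 - 141 = 44525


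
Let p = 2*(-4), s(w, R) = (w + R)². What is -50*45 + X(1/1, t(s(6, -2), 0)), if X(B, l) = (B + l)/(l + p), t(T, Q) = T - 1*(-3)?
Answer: -24730/11 ≈ -2248.2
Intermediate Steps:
s(w, R) = (R + w)²
p = -8
t(T, Q) = 3 + T (t(T, Q) = T + 3 = 3 + T)
X(B, l) = (B + l)/(-8 + l) (X(B, l) = (B + l)/(l - 8) = (B + l)/(-8 + l))
-50*45 + X(1/1, t(s(6, -2), 0)) = -50*45 + (1/1 + (3 + (-2 + 6)²))/(-8 + (3 + (-2 + 6)²)) = -2250 + (1 + (3 + 4²))/(-8 + (3 + 4²)) = -2250 + (1 + (3 + 16))/(-8 + (3 + 16)) = -2250 + (1 + 19)/(-8 + 19) = -2250 + 20/11 = -24730/11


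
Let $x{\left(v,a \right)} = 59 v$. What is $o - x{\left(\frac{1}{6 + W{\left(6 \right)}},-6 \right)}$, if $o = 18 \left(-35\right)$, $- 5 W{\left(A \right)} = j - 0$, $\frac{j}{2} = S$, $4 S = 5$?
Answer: $- \frac{7048}{11} \approx -640.73$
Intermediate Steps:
$S = \frac{5}{4}$ ($S = \frac{1}{4} \cdot 5 = \frac{5}{4} \approx 1.25$)
$j = \frac{5}{2}$ ($j = 2 \cdot \frac{5}{4} = \frac{5}{2} \approx 2.5$)
$W{\left(A \right)} = - \frac{1}{2}$ ($W{\left(A \right)} = - \frac{\frac{5}{2} - 0}{5} = - \frac{\frac{5}{2} + 0}{5} = \left(- \frac{1}{5}\right) \frac{5}{2} = - \frac{1}{2}$)
$o = -630$
$o - x{\left(\frac{1}{6 + W{\left(6 \right)}},-6 \right)} = -630 - \frac{59}{6 - \frac{1}{2}} = -630 - \frac{59}{\frac{11}{2}} = -630 - 59 \cdot \frac{2}{11} = -630 - \frac{118}{11} = - \frac{7048}{11}$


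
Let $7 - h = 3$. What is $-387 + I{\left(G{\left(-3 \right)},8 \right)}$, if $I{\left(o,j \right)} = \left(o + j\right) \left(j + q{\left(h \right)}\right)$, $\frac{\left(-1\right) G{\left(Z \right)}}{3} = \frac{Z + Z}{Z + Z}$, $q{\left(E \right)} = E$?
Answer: $-327$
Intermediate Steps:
$h = 4$ ($h = 7 - 3 = 4$)
$G{\left(Z \right)} = -3$ ($G{\left(Z \right)} = - 3 \frac{Z + Z}{Z + Z} = - 3 \frac{2 Z}{2 Z} = - 3 \cdot 2 Z \frac{1}{2 Z} = \left(-3\right) 1 = -3$)
$I{\left(o,j \right)} = \left(4 + j\right) \left(j + o\right)$ ($I{\left(o,j \right)} = \left(o + j\right) \left(j + 4\right) = \left(j + o\right) \left(4 + j\right) = \left(4 + j\right) \left(j + o\right)$)
$-387 + I{\left(G{\left(-3 \right)},8 \right)} = -387 + \left(8^{2} + 4 \cdot 8 + 4 \left(-3\right) + 8 \left(-3\right)\right) = -387 + \left(64 + 32 - 12 - 24\right) = -387 + 60 = -327$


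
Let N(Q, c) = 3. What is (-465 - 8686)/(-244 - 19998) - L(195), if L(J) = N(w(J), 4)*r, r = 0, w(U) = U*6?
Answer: 9151/20242 ≈ 0.45208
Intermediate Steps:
w(U) = 6*U
L(J) = 0 (L(J) = 3*0 = 0)
(-465 - 8686)/(-244 - 19998) - L(195) = (-465 - 8686)/(-244 - 19998) - 1*0 = -9151/(-20242) + 0 = -9151*(-1/20242) + 0 = 9151/20242 + 0 = 9151/20242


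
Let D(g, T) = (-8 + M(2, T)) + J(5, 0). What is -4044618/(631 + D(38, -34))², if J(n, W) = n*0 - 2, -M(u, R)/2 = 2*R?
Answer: -4044618/573049 ≈ -7.0581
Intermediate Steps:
M(u, R) = -4*R
J(n, W) = -2 (J(n, W) = 0 - 2 = -2)
D(g, T) = -10 - 4*T (D(g, T) = (-8 - 4*T) - 2 = -10 - 4*T)
-4044618/(631 + D(38, -34))² = -4044618/(631 + (-10 - 4*(-34)))² = -4044618/(631 + (-10 + 136))² = -4044618/(631 + 126)² = -4044618/(757²) = -4044618/573049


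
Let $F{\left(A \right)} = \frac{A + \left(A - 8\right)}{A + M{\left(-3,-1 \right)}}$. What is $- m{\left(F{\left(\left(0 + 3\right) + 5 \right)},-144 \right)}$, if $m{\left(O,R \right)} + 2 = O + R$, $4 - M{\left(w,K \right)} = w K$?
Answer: $\frac{1306}{9} \approx 145.11$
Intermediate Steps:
$M{\left(w,K \right)} = 4 - K w$ ($M{\left(w,K \right)} = 4 - w K = 4 - K w$)
$F{\left(A \right)} = \frac{-8 + 2 A}{1 + A}$ ($F{\left(A \right)} = \frac{A + \left(A - 8\right)}{A + \left(4 - \left(-1\right) \left(-3\right)\right)} = \frac{A + \left(-8 + A\right)}{A + \left(4 - 3\right)} = \frac{-8 + 2 A}{A + 1} = \frac{-8 + 2 A}{1 + A}$)
$m{\left(O,R \right)} = -2 + O + R$ ($m{\left(O,R \right)} = -2 + \left(O + R\right) = -2 + O + R$)
$- m{\left(F{\left(\left(0 + 3\right) + 5 \right)},-144 \right)} = - (-2 + \frac{2 \left(-4 + \left(\left(0 + 3\right) + 5\right)\right)}{1 + \left(\left(0 + 3\right) + 5\right)} - 144) = - (-2 + \frac{2 \left(-4 + \left(3 + 5\right)\right)}{1 + \left(3 + 5\right)} - 144) = - (-2 + \frac{2 \left(-4 + 8\right)}{1 + 8} - 144) = - (-2 + 2 \cdot \frac{1}{9} \cdot 4 - 144) = - (-2 + \frac{8}{9} - 144) = \left(-1\right) \left(- \frac{1306}{9}\right) = \frac{1306}{9}$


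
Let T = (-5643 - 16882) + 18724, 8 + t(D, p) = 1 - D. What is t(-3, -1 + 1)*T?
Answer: 15204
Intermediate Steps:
t(D, p) = -7 - D (t(D, p) = -8 + (1 - D) = -7 - D)
T = -3801 (T = -22525 + 18724 = -3801)
t(-3, -1 + 1)*T = (-7 - 1*(-3))*(-3801) = (-7 + 3)*(-3801) = -4*(-3801) = 15204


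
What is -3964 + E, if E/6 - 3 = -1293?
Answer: -11704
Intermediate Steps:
E = -7740 (E = 18 + 6*(-1293) = 18 - 7758 = -7740)
-3964 + E = -3964 - 7740 = -11704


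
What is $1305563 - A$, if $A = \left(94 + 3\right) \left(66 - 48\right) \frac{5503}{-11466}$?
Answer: $\frac{832177422}{637} \approx 1.3064 \cdot 10^{6}$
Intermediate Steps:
$A = - \frac{533791}{637}$ ($A = 97 \cdot 18 \cdot 5503 \left(- \frac{1}{11466}\right) = 1746 \left(- \frac{5503}{11466}\right) = - \frac{533791}{637} \approx -837.98$)
$1305563 - A = 1305563 - - \frac{533791}{637} = 1305563 + \frac{533791}{637} = \frac{832177422}{637}$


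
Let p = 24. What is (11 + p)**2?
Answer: 1225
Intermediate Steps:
(11 + p)**2 = (11 + 24)**2 = 35**2 = 1225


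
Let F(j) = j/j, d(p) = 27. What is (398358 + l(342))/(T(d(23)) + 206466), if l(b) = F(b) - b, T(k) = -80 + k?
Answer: 398017/206413 ≈ 1.9283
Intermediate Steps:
F(j) = 1
l(b) = 1 - b
(398358 + l(342))/(T(d(23)) + 206466) = (398358 + (1 - 1*342))/((-80 + 27) + 206466) = (398358 + (1 - 342))/(-53 + 206466) = (398358 - 341)/206413 = 398017*(1/206413) = 398017/206413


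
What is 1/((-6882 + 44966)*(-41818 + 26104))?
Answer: -1/598451976 ≈ -1.6710e-9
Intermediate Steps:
1/((-6882 + 44966)*(-41818 + 26104)) = 1/(38084*(-15714)) = 1/(-598451976) = -1/598451976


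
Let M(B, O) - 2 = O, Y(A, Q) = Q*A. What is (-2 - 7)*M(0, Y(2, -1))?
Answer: 0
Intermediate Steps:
Y(A, Q) = A*Q
M(B, O) = 2 + O
(-2 - 7)*M(0, Y(2, -1)) = (-2 - 7)*(2 + 2*(-1)) = -9*(2 - 2) = -9*0 = 0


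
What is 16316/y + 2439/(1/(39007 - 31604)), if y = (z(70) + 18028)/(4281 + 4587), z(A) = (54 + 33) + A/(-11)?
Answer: 3598239979983/199195 ≈ 1.8064e+7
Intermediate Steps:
z(A) = 87 - A/11 (z(A) = 87 + A*(-1/11) = 87 - A/11)
y = 199195/97548 (y = ((87 - 1/11*70) + 18028)/(4281 + 4587) = ((87 - 70/11) + 18028)/8868 = (887/11 + 18028)*(1/8868) = (199195/11)*(1/8868) = 199195/97548 ≈ 2.0420)
16316/y + 2439/(1/(39007 - 31604)) = 16316/(199195/97548) + 2439/(1/(39007 - 31604)) = 16316*(97548/199195) + 2439/(1/7403) = 1591593168/199195 + 2439/(1/7403) = 1591593168/199195 + 2439*7403 = 1591593168/199195 + 18055917 = 3598239979983/199195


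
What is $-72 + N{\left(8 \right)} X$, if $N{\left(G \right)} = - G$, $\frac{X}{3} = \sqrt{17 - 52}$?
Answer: $-72 - 24 i \sqrt{35} \approx -72.0 - 141.99 i$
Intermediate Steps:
$X = 3 i \sqrt{35}$ ($X = 3 \sqrt{17 - 52} = 3 \sqrt{-35} = 3 i \sqrt{35} \approx 17.748 i$)
$-72 + N{\left(8 \right)} X = -72 + \left(-1\right) 8 \cdot 3 i \sqrt{35} = -72 - 8 \cdot 3 i \sqrt{35} = -72 - 24 i \sqrt{35}$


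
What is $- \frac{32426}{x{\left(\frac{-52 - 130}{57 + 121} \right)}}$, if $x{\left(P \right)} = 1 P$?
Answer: $\frac{2885914}{91} \approx 31713.0$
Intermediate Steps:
$x{\left(P \right)} = P$
$- \frac{32426}{x{\left(\frac{-52 - 130}{57 + 121} \right)}} = - \frac{32426}{\left(-52 - 130\right) \frac{1}{57 + 121}} = - \frac{32426}{\left(-182\right) \frac{1}{178}} = - \frac{32426}{- \frac{91}{89}} = \left(-32426\right) \left(- \frac{89}{91}\right) = \frac{2885914}{91}$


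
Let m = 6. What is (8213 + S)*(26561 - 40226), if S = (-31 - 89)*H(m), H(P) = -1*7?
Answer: -123709245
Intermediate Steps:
H(P) = -7
S = 840 (S = (-31 - 89)*(-7) = -120*(-7) = 840)
(8213 + S)*(26561 - 40226) = (8213 + 840)*(26561 - 40226) = 9053*(-13665) = -123709245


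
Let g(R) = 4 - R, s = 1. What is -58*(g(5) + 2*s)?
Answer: -58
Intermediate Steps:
-58*(g(5) + 2*s) = -58*((4 - 1*5) + 2*1) = -58*((4 - 5) + 2) = -58*(-1 + 2) = -58*1 = -58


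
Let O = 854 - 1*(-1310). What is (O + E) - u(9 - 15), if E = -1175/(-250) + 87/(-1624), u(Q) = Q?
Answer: 608901/280 ≈ 2174.6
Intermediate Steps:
E = 1301/280 (E = -1175*(-1/250) + 87*(-1/1624) = 47/10 - 3/56 = 1301/280 ≈ 4.6464)
O = 2164 (O = 854 + 1310 = 2164)
(O + E) - u(9 - 15) = (2164 + 1301/280) - (9 - 15) = 607221/280 - 1*(-6) = 607221/280 + 6 = 608901/280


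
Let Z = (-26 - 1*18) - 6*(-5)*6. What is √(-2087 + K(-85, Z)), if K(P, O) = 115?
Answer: 2*I*√493 ≈ 44.407*I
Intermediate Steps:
Z = 136 (Z = (-26 - 18) - (-30)*6 = -44 - 1*(-180) = -44 + 180 = 136)
√(-2087 + K(-85, Z)) = √(-2087 + 115) = √(-1972) = 2*I*√493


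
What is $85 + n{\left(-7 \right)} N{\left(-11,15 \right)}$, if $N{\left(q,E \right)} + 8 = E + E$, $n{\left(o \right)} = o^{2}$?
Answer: $1163$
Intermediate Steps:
$N{\left(q,E \right)} = -8 + 2 E$ ($N{\left(q,E \right)} = -8 + \left(E + E\right) = -8 + 2 E$)
$85 + n{\left(-7 \right)} N{\left(-11,15 \right)} = 85 + \left(-7\right)^{2} \left(-8 + 2 \cdot 15\right) = 85 + 49 \left(-8 + 30\right) = 85 + 49 \cdot 22 = 85 + 1078 = 1163$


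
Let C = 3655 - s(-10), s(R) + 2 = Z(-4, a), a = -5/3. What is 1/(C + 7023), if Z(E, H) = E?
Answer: 1/10684 ≈ 9.3598e-5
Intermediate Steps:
a = -5/3 (a = -5*⅓ = -5/3 ≈ -1.6667)
s(R) = -6 (s(R) = -2 - 4 = -6)
C = 3661 (C = 3655 - 1*(-6) = 3655 + 6 = 3661)
1/(C + 7023) = 1/(3661 + 7023) = 1/10684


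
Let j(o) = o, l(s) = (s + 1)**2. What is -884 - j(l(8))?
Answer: -965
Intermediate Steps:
l(s) = (1 + s)**2
-884 - j(l(8)) = -884 - (1 + 8)**2 = -884 - 1*9**2 = -884 - 1*81 = -884 - 81 = -965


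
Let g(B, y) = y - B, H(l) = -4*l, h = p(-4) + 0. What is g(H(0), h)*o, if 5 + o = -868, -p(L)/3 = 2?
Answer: 5238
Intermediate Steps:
p(L) = -6 (p(L) = -3*2 = -6)
h = -6 (h = -6 + 0 = -6)
o = -873 (o = -5 - 868 = -873)
g(H(0), h)*o = (-6 - (-4)*0)*(-873) = (-6 - 1*0)*(-873) = (-6 + 0)*(-873) = -6*(-873) = 5238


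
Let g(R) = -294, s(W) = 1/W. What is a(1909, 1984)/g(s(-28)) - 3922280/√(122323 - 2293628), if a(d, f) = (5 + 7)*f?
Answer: -3968/49 + 784456*I*√2171305/434261 ≈ -80.98 + 2661.8*I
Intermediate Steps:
a(d, f) = 12*f
a(1909, 1984)/g(s(-28)) - 3922280/√(122323 - 2293628) = (12*1984)/(-294) - 3922280/√(122323 - 2293628) = 23808*(-1/294) - 3922280*(-I*√2171305/2171305) = -3968/49 - 3922280*(-I*√2171305/2171305) = -3968/49 - (-784456)*I*√2171305/434261 = -3968/49 + 784456*I*√2171305/434261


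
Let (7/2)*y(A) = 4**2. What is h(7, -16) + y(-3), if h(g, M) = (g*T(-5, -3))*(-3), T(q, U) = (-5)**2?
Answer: -3643/7 ≈ -520.43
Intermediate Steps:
T(q, U) = 25
h(g, M) = -75*g (h(g, M) = (g*25)*(-3) = (25*g)*(-3) = -75*g)
y(A) = 32/7 (y(A) = (2/7)*4**2 = (2/7)*16 = 32/7)
h(7, -16) + y(-3) = -75*7 + 32/7 = -525 + 32/7 = -3643/7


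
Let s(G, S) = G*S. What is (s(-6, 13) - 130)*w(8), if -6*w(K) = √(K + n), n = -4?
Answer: 208/3 ≈ 69.333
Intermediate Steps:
w(K) = -√(-4 + K)/6 (w(K) = -√(K - 4)/6 = -√(-4 + K)/6)
(s(-6, 13) - 130)*w(8) = (-6*13 - 130)*(-√(-4 + 8)/6) = (-78 - 130)*(-√4/6) = -(-104)*2/3 = -208*(-⅓) = 208/3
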